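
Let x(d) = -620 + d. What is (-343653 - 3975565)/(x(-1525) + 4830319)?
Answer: -2159609/2414087 ≈ -0.89459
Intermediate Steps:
(-343653 - 3975565)/(x(-1525) + 4830319) = (-343653 - 3975565)/((-620 - 1525) + 4830319) = -4319218/(-2145 + 4830319) = -4319218/4828174 = -4319218*1/4828174 = -2159609/2414087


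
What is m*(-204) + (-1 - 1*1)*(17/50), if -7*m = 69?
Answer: 351781/175 ≈ 2010.2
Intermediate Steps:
m = -69/7 (m = -⅐*69 = -69/7 ≈ -9.8571)
m*(-204) + (-1 - 1*1)*(17/50) = -69/7*(-204) + (-1 - 1*1)*(17/50) = 14076/7 + (-1 - 1)*(17*(1/50)) = 14076/7 - 2*17/50 = 14076/7 - 17/25 = 351781/175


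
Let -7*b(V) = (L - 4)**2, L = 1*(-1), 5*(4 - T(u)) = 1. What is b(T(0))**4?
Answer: 390625/2401 ≈ 162.69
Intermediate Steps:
T(u) = 19/5 (T(u) = 4 - 1/5*1 = 4 - 1/5 = 19/5)
L = -1
b(V) = -25/7 (b(V) = -(-1 - 4)**2/7 = -1/7*(-5)**2 = -1/7*25 = -25/7)
b(T(0))**4 = (-25/7)**4 = 390625/2401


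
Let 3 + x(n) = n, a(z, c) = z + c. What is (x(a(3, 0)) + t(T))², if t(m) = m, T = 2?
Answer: 4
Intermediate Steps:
a(z, c) = c + z
x(n) = -3 + n
(x(a(3, 0)) + t(T))² = ((-3 + (0 + 3)) + 2)² = ((-3 + 3) + 2)² = (0 + 2)² = 2² = 4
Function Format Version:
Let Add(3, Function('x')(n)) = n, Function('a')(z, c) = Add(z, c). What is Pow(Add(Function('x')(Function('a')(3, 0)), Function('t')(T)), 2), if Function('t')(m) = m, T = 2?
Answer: 4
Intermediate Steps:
Function('a')(z, c) = Add(c, z)
Function('x')(n) = Add(-3, n)
Pow(Add(Function('x')(Function('a')(3, 0)), Function('t')(T)), 2) = Pow(Add(Add(-3, Add(0, 3)), 2), 2) = Pow(Add(Add(-3, 3), 2), 2) = Pow(Add(0, 2), 2) = Pow(2, 2) = 4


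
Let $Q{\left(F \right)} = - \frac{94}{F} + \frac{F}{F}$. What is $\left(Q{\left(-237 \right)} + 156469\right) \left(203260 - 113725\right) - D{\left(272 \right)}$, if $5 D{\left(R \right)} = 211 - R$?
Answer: $\frac{5533782904719}{395} \approx 1.401 \cdot 10^{10}$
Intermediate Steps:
$Q{\left(F \right)} = 1 - \frac{94}{F}$ ($Q{\left(F \right)} = - \frac{94}{F} + 1 = 1 - \frac{94}{F}$)
$D{\left(R \right)} = \frac{211}{5} - \frac{R}{5}$ ($D{\left(R \right)} = \frac{211 - R}{5} = \frac{211}{5} - \frac{R}{5}$)
$\left(Q{\left(-237 \right)} + 156469\right) \left(203260 - 113725\right) - D{\left(272 \right)} = \left(\frac{-94 - 237}{-237} + 156469\right) \left(203260 - 113725\right) - \left(\frac{211}{5} - \frac{272}{5}\right) = \left(\left(- \frac{1}{237}\right) \left(-331\right) + 156469\right) 89535 - \left(\frac{211}{5} - \frac{272}{5}\right) = \left(\frac{331}{237} + 156469\right) 89535 - - \frac{61}{5} = \frac{37083484}{237} \cdot 89535 + \frac{61}{5} = \frac{1106756579980}{79} + \frac{61}{5} = \frac{5533782904719}{395}$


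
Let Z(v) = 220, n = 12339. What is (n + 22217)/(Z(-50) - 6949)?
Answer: -34556/6729 ≈ -5.1354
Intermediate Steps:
(n + 22217)/(Z(-50) - 6949) = (12339 + 22217)/(220 - 6949) = 34556/(-6729) = 34556*(-1/6729) = -34556/6729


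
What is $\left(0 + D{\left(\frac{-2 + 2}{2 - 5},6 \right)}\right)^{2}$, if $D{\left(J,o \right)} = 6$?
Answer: $36$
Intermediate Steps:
$\left(0 + D{\left(\frac{-2 + 2}{2 - 5},6 \right)}\right)^{2} = \left(0 + 6\right)^{2} = 6^{2} = 36$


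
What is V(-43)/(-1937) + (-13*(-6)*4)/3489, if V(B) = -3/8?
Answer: 1615073/18021848 ≈ 0.089617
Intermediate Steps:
V(B) = -3/8 (V(B) = -3*⅛ = -3/8)
V(-43)/(-1937) + (-13*(-6)*4)/3489 = -3/8/(-1937) + (-13*(-6)*4)/3489 = -3/8*(-1/1937) + (78*4)*(1/3489) = 3/15496 + 312*(1/3489) = 3/15496 + 104/1163 = 1615073/18021848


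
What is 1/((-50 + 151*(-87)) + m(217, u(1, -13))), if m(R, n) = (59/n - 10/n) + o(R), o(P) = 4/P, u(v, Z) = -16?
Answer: -3472/45795833 ≈ -7.5815e-5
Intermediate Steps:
m(R, n) = 4/R + 49/n (m(R, n) = (59/n - 10/n) + 4/R = 49/n + 4/R = 4/R + 49/n)
1/((-50 + 151*(-87)) + m(217, u(1, -13))) = 1/((-50 + 151*(-87)) + (4/217 + 49/(-16))) = 1/((-50 - 13137) + (4*(1/217) + 49*(-1/16))) = 1/(-13187 + (4/217 - 49/16)) = 1/(-13187 - 10569/3472) = 1/(-45795833/3472) = -3472/45795833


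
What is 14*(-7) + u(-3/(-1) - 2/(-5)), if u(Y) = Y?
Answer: -473/5 ≈ -94.600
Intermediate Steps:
14*(-7) + u(-3/(-1) - 2/(-5)) = 14*(-7) + (-3/(-1) - 2/(-5)) = -98 + (-3*(-1) - 2*(-⅕)) = -98 + (3 + ⅖) = -98 + 17/5 = -473/5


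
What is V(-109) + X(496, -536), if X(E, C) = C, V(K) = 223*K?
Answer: -24843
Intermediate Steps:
V(-109) + X(496, -536) = 223*(-109) - 536 = -24307 - 536 = -24843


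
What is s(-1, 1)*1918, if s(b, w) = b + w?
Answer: 0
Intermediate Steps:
s(-1, 1)*1918 = (-1 + 1)*1918 = 0*1918 = 0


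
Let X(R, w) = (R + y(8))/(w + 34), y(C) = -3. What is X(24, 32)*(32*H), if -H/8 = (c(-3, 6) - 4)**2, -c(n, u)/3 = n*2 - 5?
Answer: -753536/11 ≈ -68503.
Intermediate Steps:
c(n, u) = 15 - 6*n (c(n, u) = -3*(n*2 - 5) = -3*(2*n - 5) = -3*(-5 + 2*n) = 15 - 6*n)
H = -6728 (H = -8*((15 - 6*(-3)) - 4)**2 = -8*((15 + 18) - 4)**2 = -8*(33 - 4)**2 = -8*29**2 = -8*841 = -6728)
X(R, w) = (-3 + R)/(34 + w) (X(R, w) = (R - 3)/(w + 34) = (-3 + R)/(34 + w))
X(24, 32)*(32*H) = ((-3 + 24)/(34 + 32))*(32*(-6728)) = (21/66)*(-215296) = ((1/66)*21)*(-215296) = (7/22)*(-215296) = -753536/11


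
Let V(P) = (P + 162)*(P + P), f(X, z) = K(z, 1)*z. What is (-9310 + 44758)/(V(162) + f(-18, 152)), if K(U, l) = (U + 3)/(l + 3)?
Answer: 2532/7919 ≈ 0.31974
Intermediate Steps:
K(U, l) = (3 + U)/(3 + l)
f(X, z) = z*(3/4 + z/4) (f(X, z) = ((3 + z)/(3 + 1))*z = ((3 + z)/4)*z = (3/4 + z/4)*z = z*(3/4 + z/4))
V(P) = 2*P*(162 + P) (V(P) = (162 + P)*(2*P) = 2*P*(162 + P))
(-9310 + 44758)/(V(162) + f(-18, 152)) = (-9310 + 44758)/(2*162*(162 + 162) + (1/4)*152*(3 + 152)) = 35448/(2*162*324 + (1/4)*152*155) = 35448/(104976 + 5890) = 35448/110866 = 35448*(1/110866) = 2532/7919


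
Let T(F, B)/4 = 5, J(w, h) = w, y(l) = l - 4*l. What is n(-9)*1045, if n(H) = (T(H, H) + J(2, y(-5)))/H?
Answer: -22990/9 ≈ -2554.4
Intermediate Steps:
y(l) = -3*l
T(F, B) = 20 (T(F, B) = 4*5 = 20)
n(H) = 22/H (n(H) = (20 + 2)/H = 22/H)
n(-9)*1045 = (22/(-9))*1045 = (22*(-⅑))*1045 = -22/9*1045 = -22990/9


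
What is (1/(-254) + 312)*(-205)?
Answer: -16245635/254 ≈ -63959.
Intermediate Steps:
(1/(-254) + 312)*(-205) = (-1/254 + 312)*(-205) = (79247/254)*(-205) = -16245635/254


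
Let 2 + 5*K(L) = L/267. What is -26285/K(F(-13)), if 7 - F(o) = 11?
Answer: 35090475/538 ≈ 65224.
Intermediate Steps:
F(o) = -4 (F(o) = 7 - 1*11 = 7 - 11 = -4)
K(L) = -⅖ + L/1335 (K(L) = -⅖ + (L/267)/5 = -⅖ + L/1335)
-26285/K(F(-13)) = -26285/(-⅖ + (1/1335)*(-4)) = -26285/(-⅖ - 4/1335) = -26285/(-538/1335) = -26285*(-1335/538) = 35090475/538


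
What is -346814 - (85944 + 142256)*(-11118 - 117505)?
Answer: 29351421786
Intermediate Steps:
-346814 - (85944 + 142256)*(-11118 - 117505) = -346814 - 228200*(-128623) = -346814 - 1*(-29351768600) = -346814 + 29351768600 = 29351421786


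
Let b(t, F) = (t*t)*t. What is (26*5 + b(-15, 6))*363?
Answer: -1177935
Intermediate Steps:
b(t, F) = t**3 (b(t, F) = t**2*t = t**3)
(26*5 + b(-15, 6))*363 = (26*5 + (-15)**3)*363 = (130 - 3375)*363 = -3245*363 = -1177935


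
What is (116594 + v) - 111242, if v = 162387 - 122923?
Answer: 44816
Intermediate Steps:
v = 39464
(116594 + v) - 111242 = (116594 + 39464) - 111242 = 156058 - 111242 = 44816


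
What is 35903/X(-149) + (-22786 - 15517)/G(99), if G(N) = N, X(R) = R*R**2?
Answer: -126707924944/327486951 ≈ -386.91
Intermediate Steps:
X(R) = R**3
35903/X(-149) + (-22786 - 15517)/G(99) = 35903/((-149)**3) + (-22786 - 15517)/99 = 35903/(-3307949) - 38303*1/99 = 35903*(-1/3307949) - 38303/99 = -35903/3307949 - 38303/99 = -126707924944/327486951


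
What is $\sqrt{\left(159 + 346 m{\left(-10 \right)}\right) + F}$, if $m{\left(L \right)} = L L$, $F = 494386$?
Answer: $\sqrt{529145} \approx 727.42$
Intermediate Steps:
$m{\left(L \right)} = L^{2}$
$\sqrt{\left(159 + 346 m{\left(-10 \right)}\right) + F} = \sqrt{\left(159 + 346 \left(-10\right)^{2}\right) + 494386} = \sqrt{\left(159 + 346 \cdot 100\right) + 494386} = \sqrt{\left(159 + 34600\right) + 494386} = \sqrt{34759 + 494386} = \sqrt{529145}$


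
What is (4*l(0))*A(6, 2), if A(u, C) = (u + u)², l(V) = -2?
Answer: -1152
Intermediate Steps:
A(u, C) = 4*u² (A(u, C) = (2*u)² = 4*u²)
(4*l(0))*A(6, 2) = (4*(-2))*(4*6²) = -32*36 = -8*144 = -1152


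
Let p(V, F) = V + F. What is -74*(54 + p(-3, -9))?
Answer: -3108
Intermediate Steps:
p(V, F) = F + V
-74*(54 + p(-3, -9)) = -74*(54 + (-9 - 3)) = -74*(54 - 12) = -74*42 = -3108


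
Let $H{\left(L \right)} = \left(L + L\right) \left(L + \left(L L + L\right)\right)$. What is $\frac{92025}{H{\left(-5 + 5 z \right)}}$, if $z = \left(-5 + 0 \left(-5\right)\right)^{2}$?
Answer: $\frac{409}{15616} \approx 0.026191$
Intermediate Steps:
$z = 25$ ($z = \left(-5 + 0\right)^{2} = \left(-5\right)^{2} = 25$)
$H{\left(L \right)} = 2 L \left(L^{2} + 2 L\right)$ ($H{\left(L \right)} = 2 L \left(L + \left(L^{2} + L\right)\right) = 2 L \left(L + \left(L + L^{2}\right)\right) = 2 L \left(L^{2} + 2 L\right)$)
$\frac{92025}{H{\left(-5 + 5 z \right)}} = \frac{92025}{2 \left(-5 + 5 \cdot 25\right)^{2} \left(2 + \left(-5 + 5 \cdot 25\right)\right)} = \frac{92025}{2 \left(-5 + 125\right)^{2} \left(2 + \left(-5 + 125\right)\right)} = \frac{92025}{2 \cdot 120^{2} \left(2 + 120\right)} = \frac{92025}{2 \cdot 14400 \cdot 122} = \frac{92025}{3513600} = 92025 \cdot \frac{1}{3513600} = \frac{409}{15616}$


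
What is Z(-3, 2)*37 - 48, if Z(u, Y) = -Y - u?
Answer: -11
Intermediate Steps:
Z(-3, 2)*37 - 48 = (-1*2 - 1*(-3))*37 - 48 = (-2 + 3)*37 - 48 = 1*37 - 48 = 37 - 48 = -11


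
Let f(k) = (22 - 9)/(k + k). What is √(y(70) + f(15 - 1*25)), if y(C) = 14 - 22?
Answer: I*√865/10 ≈ 2.9411*I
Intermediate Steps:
y(C) = -8
f(k) = 13/(2*k) (f(k) = 13/((2*k)) = 13*(1/(2*k)) = 13/(2*k))
√(y(70) + f(15 - 1*25)) = √(-8 + 13/(2*(15 - 1*25))) = √(-8 + 13/(2*(15 - 25))) = √(-8 + (13/2)/(-10)) = √(-8 + (13/2)*(-⅒)) = √(-8 - 13/20) = √(-173/20) = I*√865/10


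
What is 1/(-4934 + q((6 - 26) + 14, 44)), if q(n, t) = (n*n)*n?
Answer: -1/5150 ≈ -0.00019417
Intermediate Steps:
q(n, t) = n³ (q(n, t) = n²*n = n³)
1/(-4934 + q((6 - 26) + 14, 44)) = 1/(-4934 + ((6 - 26) + 14)³) = 1/(-4934 + (-20 + 14)³) = 1/(-4934 + (-6)³) = 1/(-4934 - 216) = 1/(-5150) = -1/5150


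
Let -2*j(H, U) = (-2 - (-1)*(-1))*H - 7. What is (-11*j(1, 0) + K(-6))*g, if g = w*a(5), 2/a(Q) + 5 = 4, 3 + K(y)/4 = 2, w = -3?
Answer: -354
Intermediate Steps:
K(y) = -4 (K(y) = -12 + 4*2 = -12 + 8 = -4)
a(Q) = -2 (a(Q) = 2/(-5 + 4) = 2/(-1) = 2*(-1) = -2)
j(H, U) = 7/2 + 3*H/2 (j(H, U) = -((-2 - (-1)*(-1))*H - 7)/2 = -((-2 - 1*1)*H - 7)/2 = -((-2 - 1)*H - 7)/2 = -(-3*H - 7)/2 = -(-7 - 3*H)/2 = 7/2 + 3*H/2)
g = 6 (g = -3*(-2) = 6)
(-11*j(1, 0) + K(-6))*g = (-11*(7/2 + (3/2)*1) - 4)*6 = (-11*(7/2 + 3/2) - 4)*6 = (-11*5 - 4)*6 = (-55 - 4)*6 = -59*6 = -354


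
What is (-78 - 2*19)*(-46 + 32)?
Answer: 1624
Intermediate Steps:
(-78 - 2*19)*(-46 + 32) = (-78 - 38)*(-14) = -116*(-14) = 1624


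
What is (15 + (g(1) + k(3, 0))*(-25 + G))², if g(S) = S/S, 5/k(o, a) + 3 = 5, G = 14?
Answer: 2209/4 ≈ 552.25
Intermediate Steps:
k(o, a) = 5/2 (k(o, a) = 5/(-3 + 5) = 5/2)
g(S) = 1
(15 + (g(1) + k(3, 0))*(-25 + G))² = (15 + (1 + 5/2)*(-25 + 14))² = (15 + (7/2)*(-11))² = (15 - 77/2)² = (-47/2)² = 2209/4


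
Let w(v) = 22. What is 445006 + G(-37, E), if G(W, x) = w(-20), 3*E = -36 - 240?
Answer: 445028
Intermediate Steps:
E = -92 (E = (-36 - 240)/3 = (1/3)*(-276) = -92)
G(W, x) = 22
445006 + G(-37, E) = 445006 + 22 = 445028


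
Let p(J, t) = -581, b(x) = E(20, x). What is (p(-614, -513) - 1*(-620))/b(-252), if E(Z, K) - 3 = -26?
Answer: -39/23 ≈ -1.6957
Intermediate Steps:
E(Z, K) = -23 (E(Z, K) = 3 - 26 = -23)
b(x) = -23
(p(-614, -513) - 1*(-620))/b(-252) = (-581 - 1*(-620))/(-23) = (-581 + 620)*(-1/23) = 39*(-1/23) = -39/23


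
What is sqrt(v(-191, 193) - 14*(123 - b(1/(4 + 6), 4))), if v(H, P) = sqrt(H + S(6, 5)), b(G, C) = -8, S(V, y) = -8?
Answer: sqrt(-1834 + I*sqrt(199)) ≈ 0.1647 + 42.826*I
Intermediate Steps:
v(H, P) = sqrt(-8 + H) (v(H, P) = sqrt(H - 8) = sqrt(-8 + H))
sqrt(v(-191, 193) - 14*(123 - b(1/(4 + 6), 4))) = sqrt(sqrt(-8 - 191) - 14*(123 - 1*(-8))) = sqrt(sqrt(-199) - 14*(123 + 8)) = sqrt(I*sqrt(199) - 14*131) = sqrt(I*sqrt(199) - 1834) = sqrt(-1834 + I*sqrt(199))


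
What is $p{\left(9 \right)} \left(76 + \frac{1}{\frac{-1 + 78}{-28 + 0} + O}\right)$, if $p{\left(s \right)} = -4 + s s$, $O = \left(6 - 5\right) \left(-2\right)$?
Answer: $\frac{110880}{19} \approx 5835.8$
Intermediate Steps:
$O = -2$ ($O = 1 \left(-2\right) = -2$)
$p{\left(s \right)} = -4 + s^{2}$
$p{\left(9 \right)} \left(76 + \frac{1}{\frac{-1 + 78}{-28 + 0} + O}\right) = \left(-4 + 9^{2}\right) \left(76 + \frac{1}{\frac{-1 + 78}{-28 + 0} - 2}\right) = \left(-4 + 81\right) \left(76 + \frac{1}{\frac{77}{-28} - 2}\right) = 77 \left(76 + \frac{1}{77 \left(- \frac{1}{28}\right) - 2}\right) = 77 \left(76 + \frac{1}{- \frac{11}{4} - 2}\right) = 77 \left(76 + \frac{1}{- \frac{19}{4}}\right) = 77 \left(76 - \frac{4}{19}\right) = 77 \cdot \frac{1440}{19} = \frac{110880}{19}$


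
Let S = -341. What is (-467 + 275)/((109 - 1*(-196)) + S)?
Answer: 16/3 ≈ 5.3333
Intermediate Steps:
(-467 + 275)/((109 - 1*(-196)) + S) = (-467 + 275)/((109 - 1*(-196)) - 341) = -192/((109 + 196) - 341) = -192/(305 - 341) = -192/(-36) = -192*(-1/36) = 16/3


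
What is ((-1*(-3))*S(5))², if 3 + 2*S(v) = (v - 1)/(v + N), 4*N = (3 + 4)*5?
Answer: 199809/12100 ≈ 16.513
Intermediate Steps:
N = 35/4 (N = ((3 + 4)*5)/4 = (7*5)/4 = (¼)*35 = 35/4 ≈ 8.7500)
S(v) = -3/2 + (-1 + v)/(2*(35/4 + v)) (S(v) = -3/2 + ((v - 1)/(v + 35/4))/2 = -3/2 + ((-1 + v)/(35/4 + v))/2 = -3/2 + (-1 + v)/(2*(35/4 + v)))
((-1*(-3))*S(5))² = ((-1*(-3))*((-109 - 8*5)/(2*(35 + 4*5))))² = (3*((-109 - 40)/(2*(35 + 20))))² = (3*((½)*(-149)/55))² = (3*((½)*(1/55)*(-149)))² = (3*(-149/110))² = (-447/110)² = 199809/12100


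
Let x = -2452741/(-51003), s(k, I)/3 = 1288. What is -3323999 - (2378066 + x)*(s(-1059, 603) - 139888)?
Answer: 16498311048653539/51003 ≈ 3.2348e+11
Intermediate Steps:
s(k, I) = 3864 (s(k, I) = 3*1288 = 3864)
x = 2452741/51003 (x = -2452741*(-1/51003) = 2452741/51003 ≈ 48.090)
-3323999 - (2378066 + x)*(s(-1059, 603) - 139888) = -3323999 - (2378066 + 2452741/51003)*(3864 - 139888) = -3323999 - 121290952939*(-136024)/51003 = -3323999 - 1*(-16498480582574536/51003) = -3323999 + 16498480582574536/51003 = 16498311048653539/51003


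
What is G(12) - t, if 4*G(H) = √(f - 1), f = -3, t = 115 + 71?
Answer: -186 + I/2 ≈ -186.0 + 0.5*I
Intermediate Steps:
t = 186
G(H) = I/2 (G(H) = √(-3 - 1)/4 = √(-4)/4 = (2*I)/4 = I/2)
G(12) - t = I/2 - 1*186 = I/2 - 186 = -186 + I/2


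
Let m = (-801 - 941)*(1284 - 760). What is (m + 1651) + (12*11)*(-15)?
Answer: -913137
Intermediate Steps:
m = -912808 (m = -1742*524 = -912808)
(m + 1651) + (12*11)*(-15) = (-912808 + 1651) + (12*11)*(-15) = -911157 + 132*(-15) = -911157 - 1980 = -913137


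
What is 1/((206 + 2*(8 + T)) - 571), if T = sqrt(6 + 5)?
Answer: -349/121757 - 2*sqrt(11)/121757 ≈ -0.0029208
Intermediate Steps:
T = sqrt(11) ≈ 3.3166
1/((206 + 2*(8 + T)) - 571) = 1/((206 + 2*(8 + sqrt(11))) - 571) = 1/((206 + (16 + 2*sqrt(11))) - 571) = 1/((222 + 2*sqrt(11)) - 571) = 1/(-349 + 2*sqrt(11))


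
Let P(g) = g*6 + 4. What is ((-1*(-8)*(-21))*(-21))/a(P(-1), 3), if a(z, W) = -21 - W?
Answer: -147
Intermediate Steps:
P(g) = 4 + 6*g (P(g) = 6*g + 4 = 4 + 6*g)
((-1*(-8)*(-21))*(-21))/a(P(-1), 3) = ((-1*(-8)*(-21))*(-21))/(-21 - 1*3) = ((8*(-21))*(-21))/(-21 - 3) = -168*(-21)/(-24) = 3528*(-1/24) = -147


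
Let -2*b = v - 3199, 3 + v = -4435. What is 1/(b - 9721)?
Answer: -2/11805 ≈ -0.00016942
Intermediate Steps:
v = -4438 (v = -3 - 4435 = -4438)
b = 7637/2 (b = -(-4438 - 3199)/2 = -½*(-7637) = 7637/2 ≈ 3818.5)
1/(b - 9721) = 1/(7637/2 - 9721) = 1/(-11805/2) = -2/11805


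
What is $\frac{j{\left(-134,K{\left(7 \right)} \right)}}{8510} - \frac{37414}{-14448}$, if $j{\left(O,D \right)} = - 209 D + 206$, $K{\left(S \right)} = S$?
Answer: $\frac{75058001}{30738120} \approx 2.4419$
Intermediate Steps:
$j{\left(O,D \right)} = 206 - 209 D$
$\frac{j{\left(-134,K{\left(7 \right)} \right)}}{8510} - \frac{37414}{-14448} = \frac{206 - 1463}{8510} - \frac{37414}{-14448} = \left(206 - 1463\right) \frac{1}{8510} - - \frac{18707}{7224} = \left(-1257\right) \frac{1}{8510} + \frac{18707}{7224} = - \frac{1257}{8510} + \frac{18707}{7224} = \frac{75058001}{30738120}$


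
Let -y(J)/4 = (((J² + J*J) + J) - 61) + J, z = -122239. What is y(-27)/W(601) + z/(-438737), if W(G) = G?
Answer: -175648425/20283149 ≈ -8.6598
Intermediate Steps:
y(J) = 244 - 8*J - 8*J² (y(J) = -4*((((J² + J*J) + J) - 61) + J) = -4*((((J² + J²) + J) - 61) + J) = -4*(((2*J² + J) - 61) + J) = -4*(((J + 2*J²) - 61) + J) = -4*((-61 + J + 2*J²) + J) = -4*(-61 + 2*J + 2*J²) = 244 - 8*J - 8*J²)
y(-27)/W(601) + z/(-438737) = (244 - 8*(-27) - 8*(-27)²)/601 - 122239/(-438737) = (244 + 216 - 8*729)*(1/601) - 122239*(-1/438737) = (244 + 216 - 5832)*(1/601) + 9403/33749 = -5372*1/601 + 9403/33749 = -5372/601 + 9403/33749 = -175648425/20283149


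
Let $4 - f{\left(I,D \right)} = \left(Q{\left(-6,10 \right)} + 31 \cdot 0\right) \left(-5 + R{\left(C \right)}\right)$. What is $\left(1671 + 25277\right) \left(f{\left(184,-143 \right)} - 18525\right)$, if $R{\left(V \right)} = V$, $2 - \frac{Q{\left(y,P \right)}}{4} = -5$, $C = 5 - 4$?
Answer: $-496085732$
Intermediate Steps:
$C = 1$
$Q{\left(y,P \right)} = 28$ ($Q{\left(y,P \right)} = 8 - -20 = 8 + 20 = 28$)
$f{\left(I,D \right)} = 116$ ($f{\left(I,D \right)} = 4 - \left(28 + 31 \cdot 0\right) \left(-5 + 1\right) = 4 - \left(28 + 0\right) \left(-4\right) = 4 - 28 \left(-4\right) = 4 - -112 = 4 + 112 = 116$)
$\left(1671 + 25277\right) \left(f{\left(184,-143 \right)} - 18525\right) = \left(1671 + 25277\right) \left(116 - 18525\right) = 26948 \left(-18409\right) = -496085732$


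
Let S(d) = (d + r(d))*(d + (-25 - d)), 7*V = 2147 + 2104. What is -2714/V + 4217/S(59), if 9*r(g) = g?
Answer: -441558703/62702250 ≈ -7.0422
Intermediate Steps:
r(g) = g/9
V = 4251/7 (V = (2147 + 2104)/7 = (1/7)*4251 = 4251/7 ≈ 607.29)
S(d) = -250*d/9 (S(d) = (d + d/9)*(d + (-25 - d)) = (10*d/9)*(-25) = -250*d/9)
-2714/V + 4217/S(59) = -2714/4251/7 + 4217/((-250/9*59)) = -2714*7/4251 + 4217/(-14750/9) = -18998/4251 + 4217*(-9/14750) = -18998/4251 - 37953/14750 = -441558703/62702250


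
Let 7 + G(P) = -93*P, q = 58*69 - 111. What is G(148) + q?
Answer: -9880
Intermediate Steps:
q = 3891 (q = 4002 - 111 = 3891)
G(P) = -7 - 93*P
G(148) + q = (-7 - 93*148) + 3891 = (-7 - 13764) + 3891 = -13771 + 3891 = -9880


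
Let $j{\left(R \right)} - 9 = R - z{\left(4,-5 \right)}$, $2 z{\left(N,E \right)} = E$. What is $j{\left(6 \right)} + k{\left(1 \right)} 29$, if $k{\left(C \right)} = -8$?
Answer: $- \frac{429}{2} \approx -214.5$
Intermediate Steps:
$z{\left(N,E \right)} = \frac{E}{2}$
$j{\left(R \right)} = \frac{23}{2} + R$ ($j{\left(R \right)} = 9 + \left(R - \frac{1}{2} \left(-5\right)\right) = 9 + \left(R - - \frac{5}{2}\right) = 9 + \left(R + \frac{5}{2}\right) = 9 + \left(\frac{5}{2} + R\right) = \frac{23}{2} + R$)
$j{\left(6 \right)} + k{\left(1 \right)} 29 = \left(\frac{23}{2} + 6\right) - 232 = \frac{35}{2} - 232 = - \frac{429}{2}$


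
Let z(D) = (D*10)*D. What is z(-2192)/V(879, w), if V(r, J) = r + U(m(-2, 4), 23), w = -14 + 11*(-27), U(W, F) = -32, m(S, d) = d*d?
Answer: 48048640/847 ≈ 56728.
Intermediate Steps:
m(S, d) = d²
w = -311 (w = -14 - 297 = -311)
V(r, J) = -32 + r (V(r, J) = r - 32 = -32 + r)
z(D) = 10*D² (z(D) = (10*D)*D = 10*D²)
z(-2192)/V(879, w) = (10*(-2192)²)/(-32 + 879) = (10*4804864)/847 = 48048640*(1/847) = 48048640/847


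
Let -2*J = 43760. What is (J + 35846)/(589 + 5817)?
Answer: 6983/3203 ≈ 2.1801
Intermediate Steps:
J = -21880 (J = -½*43760 = -21880)
(J + 35846)/(589 + 5817) = (-21880 + 35846)/(589 + 5817) = 13966/6406 = 13966*(1/6406) = 6983/3203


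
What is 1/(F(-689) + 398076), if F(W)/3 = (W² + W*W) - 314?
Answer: 1/3245460 ≈ 3.0812e-7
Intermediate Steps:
F(W) = -942 + 6*W² (F(W) = 3*((W² + W*W) - 314) = 3*((W² + W²) - 314) = 3*(2*W² - 314) = 3*(-314 + 2*W²) = -942 + 6*W²)
1/(F(-689) + 398076) = 1/((-942 + 6*(-689)²) + 398076) = 1/((-942 + 6*474721) + 398076) = 1/((-942 + 2848326) + 398076) = 1/(2847384 + 398076) = 1/3245460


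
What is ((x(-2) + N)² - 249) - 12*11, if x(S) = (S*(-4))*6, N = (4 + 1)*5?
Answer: 4948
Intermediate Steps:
N = 25 (N = 5*5 = 25)
x(S) = -24*S (x(S) = -4*S*6 = -24*S)
((x(-2) + N)² - 249) - 12*11 = ((-24*(-2) + 25)² - 249) - 12*11 = ((48 + 25)² - 249) - 132 = (73² - 249) - 132 = (5329 - 249) - 132 = 5080 - 132 = 4948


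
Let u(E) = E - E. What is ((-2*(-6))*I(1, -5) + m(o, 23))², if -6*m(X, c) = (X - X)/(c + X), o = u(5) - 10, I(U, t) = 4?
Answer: 2304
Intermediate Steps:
u(E) = 0
o = -10 (o = 0 - 10 = -10)
m(X, c) = 0 (m(X, c) = -(X - X)/(6*(c + X)) = -0/(X + c) = -⅙*0 = 0)
((-2*(-6))*I(1, -5) + m(o, 23))² = (-2*(-6)*4 + 0)² = (12*4 + 0)² = (48 + 0)² = 48² = 2304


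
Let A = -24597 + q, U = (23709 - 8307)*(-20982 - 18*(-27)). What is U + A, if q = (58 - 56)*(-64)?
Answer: -315704117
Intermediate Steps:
U = -315679392 (U = 15402*(-20982 + 486) = 15402*(-20496) = -315679392)
q = -128 (q = 2*(-64) = -128)
A = -24725 (A = -24597 - 128 = -24725)
U + A = -315679392 - 24725 = -315704117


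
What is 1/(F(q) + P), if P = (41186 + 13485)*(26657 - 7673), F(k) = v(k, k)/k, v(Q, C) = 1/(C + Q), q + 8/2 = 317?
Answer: 195938/203359007539633 ≈ 9.6351e-10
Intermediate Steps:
q = 313 (q = -4 + 317 = 313)
F(k) = 1/(2*k²) (F(k) = 1/((k + k)*k) = 1/(((2*k))*k) = (1/(2*k))/k = 1/(2*k²))
P = 1037874264 (P = 54671*18984 = 1037874264)
1/(F(q) + P) = 1/((½)/313² + 1037874264) = 1/((½)*(1/97969) + 1037874264) = 1/(1/195938 + 1037874264) = 1/(203359007539633/195938) = 195938/203359007539633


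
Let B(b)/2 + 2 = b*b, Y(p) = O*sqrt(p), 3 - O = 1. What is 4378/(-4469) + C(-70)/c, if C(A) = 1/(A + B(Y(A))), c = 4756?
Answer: -321975741/328668136 ≈ -0.97964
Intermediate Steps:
O = 2 (O = 3 - 1*1 = 3 - 1 = 2)
Y(p) = 2*sqrt(p)
B(b) = -4 + 2*b**2 (B(b) = -4 + 2*(b*b) = -4 + 2*b**2)
C(A) = 1/(-4 + 9*A) (C(A) = 1/(A + (-4 + 2*(2*sqrt(A))**2)) = 1/(A + (-4 + 2*(4*A))) = 1/(A + (-4 + 8*A)) = 1/(-4 + 9*A))
4378/(-4469) + C(-70)/c = 4378/(-4469) + 1/((-4 + 9*(-70))*4756) = 4378*(-1/4469) + (1/4756)/(-4 - 630) = -4378/4469 + (1/4756)/(-634) = -4378/4469 - 1/634*1/4756 = -4378/4469 - 1/3015304 = -321975741/328668136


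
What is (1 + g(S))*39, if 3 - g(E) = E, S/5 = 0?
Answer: 156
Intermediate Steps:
S = 0 (S = 5*0 = 0)
g(E) = 3 - E
(1 + g(S))*39 = (1 + (3 - 1*0))*39 = (1 + (3 + 0))*39 = (1 + 3)*39 = 4*39 = 156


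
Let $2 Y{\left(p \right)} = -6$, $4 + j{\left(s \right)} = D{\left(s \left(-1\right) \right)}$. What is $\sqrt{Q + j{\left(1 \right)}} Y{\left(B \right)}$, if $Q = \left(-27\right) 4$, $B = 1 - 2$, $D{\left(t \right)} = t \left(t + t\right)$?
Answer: $- 3 i \sqrt{110} \approx - 31.464 i$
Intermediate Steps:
$D{\left(t \right)} = 2 t^{2}$ ($D{\left(t \right)} = t 2 t = 2 t^{2}$)
$B = -1$ ($B = 1 - 2 = -1$)
$j{\left(s \right)} = -4 + 2 s^{2}$ ($j{\left(s \right)} = -4 + 2 \left(s \left(-1\right)\right)^{2} = -4 + 2 \left(- s\right)^{2} = -4 + 2 s^{2}$)
$Y{\left(p \right)} = -3$ ($Y{\left(p \right)} = \frac{1}{2} \left(-6\right) = -3$)
$Q = -108$
$\sqrt{Q + j{\left(1 \right)}} Y{\left(B \right)} = \sqrt{-108 - \left(4 - 2 \cdot 1^{2}\right)} \left(-3\right) = \sqrt{-108 + \left(-4 + 2 \cdot 1\right)} \left(-3\right) = \sqrt{-108 + \left(-4 + 2\right)} \left(-3\right) = \sqrt{-108 - 2} \left(-3\right) = \sqrt{-110} \left(-3\right) = i \sqrt{110} \left(-3\right) = - 3 i \sqrt{110}$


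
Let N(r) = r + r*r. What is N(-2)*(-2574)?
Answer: -5148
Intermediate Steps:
N(r) = r + r²
N(-2)*(-2574) = -2*(1 - 2)*(-2574) = -2*(-1)*(-2574) = 2*(-2574) = -5148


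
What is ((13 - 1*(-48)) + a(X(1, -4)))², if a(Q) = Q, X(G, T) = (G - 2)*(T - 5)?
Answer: 4900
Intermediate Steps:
X(G, T) = (-5 + T)*(-2 + G) (X(G, T) = (-2 + G)*(-5 + T) = (-5 + T)*(-2 + G))
((13 - 1*(-48)) + a(X(1, -4)))² = ((13 - 1*(-48)) + (10 - 5*1 - 2*(-4) + 1*(-4)))² = ((13 + 48) + (10 - 5 + 8 - 4))² = (61 + 9)² = 70² = 4900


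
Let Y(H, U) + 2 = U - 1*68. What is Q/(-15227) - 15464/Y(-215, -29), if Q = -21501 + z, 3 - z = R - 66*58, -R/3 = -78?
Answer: 237242824/1507473 ≈ 157.38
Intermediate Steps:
R = 234 (R = -3*(-78) = 234)
z = 3597 (z = 3 - (234 - 66*58) = 3 - (234 - 3828) = 3 - 1*(-3594) = 3 + 3594 = 3597)
Q = -17904 (Q = -21501 + 3597 = -17904)
Y(H, U) = -70 + U (Y(H, U) = -2 + (U - 1*68) = -2 + (U - 68) = -2 + (-68 + U) = -70 + U)
Q/(-15227) - 15464/Y(-215, -29) = -17904/(-15227) - 15464/(-70 - 29) = -17904*(-1/15227) - 15464/(-99) = 17904/15227 - 15464*(-1/99) = 17904/15227 + 15464/99 = 237242824/1507473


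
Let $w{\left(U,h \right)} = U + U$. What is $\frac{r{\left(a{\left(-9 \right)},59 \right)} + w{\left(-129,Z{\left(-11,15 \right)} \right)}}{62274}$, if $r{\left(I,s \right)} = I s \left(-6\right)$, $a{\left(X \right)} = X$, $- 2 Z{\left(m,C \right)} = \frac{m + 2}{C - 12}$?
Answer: $\frac{488}{10379} \approx 0.047018$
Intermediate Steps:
$Z{\left(m,C \right)} = - \frac{2 + m}{2 \left(-12 + C\right)}$ ($Z{\left(m,C \right)} = - \frac{\left(m + 2\right) \frac{1}{C - 12}}{2} = - \frac{\left(2 + m\right) \frac{1}{-12 + C}}{2} = - \frac{\frac{1}{-12 + C} \left(2 + m\right)}{2} = - \frac{2 + m}{2 \left(-12 + C\right)}$)
$w{\left(U,h \right)} = 2 U$
$r{\left(I,s \right)} = - 6 I s$
$\frac{r{\left(a{\left(-9 \right)},59 \right)} + w{\left(-129,Z{\left(-11,15 \right)} \right)}}{62274} = \frac{\left(-6\right) \left(-9\right) 59 + 2 \left(-129\right)}{62274} = \left(3186 - 258\right) \frac{1}{62274} = 2928 \cdot \frac{1}{62274} = \frac{488}{10379}$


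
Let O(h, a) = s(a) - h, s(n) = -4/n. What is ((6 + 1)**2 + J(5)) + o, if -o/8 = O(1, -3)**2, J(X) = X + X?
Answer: 523/9 ≈ 58.111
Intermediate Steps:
O(h, a) = -h - 4/a (O(h, a) = -4/a - h = -h - 4/a)
J(X) = 2*X
o = -8/9 (o = -8*(-1*1 - 4/(-3))**2 = -8*(-1 - 4*(-1/3))**2 = -8*(-1 + 4/3)**2 = -8*(1/3)**2 = -8*1/9 = -8/9 ≈ -0.88889)
((6 + 1)**2 + J(5)) + o = ((6 + 1)**2 + 2*5) - 8/9 = (7**2 + 10) - 8/9 = (49 + 10) - 8/9 = 59 - 8/9 = 523/9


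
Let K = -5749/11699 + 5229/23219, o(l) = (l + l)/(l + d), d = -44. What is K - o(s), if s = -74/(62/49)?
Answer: -173528343518/123285337191 ≈ -1.4075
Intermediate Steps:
s = -1813/31 (s = -74/(62*(1/49)) = -74/62/49 = -74*49/62 = -1813/31 ≈ -58.484)
o(l) = 2*l/(-44 + l) (o(l) = (l + l)/(l - 44) = (2*l)/(-44 + l) = 2*l/(-44 + l))
K = -10330280/38805583 (K = -5749*1/11699 + 5229*(1/23219) = -5749/11699 + 747/3317 = -10330280/38805583 ≈ -0.26621)
K - o(s) = -10330280/38805583 - 2*(-1813)/(31*(-44 - 1813/31)) = -10330280/38805583 - 2*(-1813)/(31*(-3177/31)) = -10330280/38805583 - 2*(-1813)*(-31)/(31*3177) = -10330280/38805583 - 1*3626/3177 = -10330280/38805583 - 3626/3177 = -173528343518/123285337191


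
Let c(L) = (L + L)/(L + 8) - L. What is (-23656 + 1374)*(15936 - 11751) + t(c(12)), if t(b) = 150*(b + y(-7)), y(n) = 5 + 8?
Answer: -93249840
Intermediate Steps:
y(n) = 13
c(L) = -L + 2*L/(8 + L) (c(L) = (2*L)/(8 + L) - L = 2*L/(8 + L) - L = -L + 2*L/(8 + L))
t(b) = 1950 + 150*b (t(b) = 150*(b + 13) = 150*(13 + b) = 1950 + 150*b)
(-23656 + 1374)*(15936 - 11751) + t(c(12)) = (-23656 + 1374)*(15936 - 11751) + (1950 + 150*(-1*12*(6 + 12)/(8 + 12))) = -22282*4185 + (1950 + 150*(-1*12*18/20)) = -93250170 + (1950 + 150*(-1*12*1/20*18)) = -93250170 + (1950 + 150*(-54/5)) = -93250170 + (1950 - 1620) = -93250170 + 330 = -93249840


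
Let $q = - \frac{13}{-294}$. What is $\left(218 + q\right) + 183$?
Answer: $\frac{117907}{294} \approx 401.04$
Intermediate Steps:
$q = \frac{13}{294}$ ($q = \left(-13\right) \left(- \frac{1}{294}\right) = \frac{13}{294} \approx 0.044218$)
$\left(218 + q\right) + 183 = \left(218 + \frac{13}{294}\right) + 183 = \frac{64105}{294} + 183 = \frac{117907}{294}$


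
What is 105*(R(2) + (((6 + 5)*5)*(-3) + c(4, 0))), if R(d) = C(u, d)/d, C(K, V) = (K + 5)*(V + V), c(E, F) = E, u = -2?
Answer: -16275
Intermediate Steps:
C(K, V) = 2*V*(5 + K) (C(K, V) = (5 + K)*(2*V) = 2*V*(5 + K))
R(d) = 6 (R(d) = (2*d*(5 - 2))/d = (2*d*3)/d = (6*d)/d = 6)
105*(R(2) + (((6 + 5)*5)*(-3) + c(4, 0))) = 105*(6 + (((6 + 5)*5)*(-3) + 4)) = 105*(6 + ((11*5)*(-3) + 4)) = 105*(6 + (55*(-3) + 4)) = 105*(6 + (-165 + 4)) = 105*(6 - 161) = 105*(-155) = -16275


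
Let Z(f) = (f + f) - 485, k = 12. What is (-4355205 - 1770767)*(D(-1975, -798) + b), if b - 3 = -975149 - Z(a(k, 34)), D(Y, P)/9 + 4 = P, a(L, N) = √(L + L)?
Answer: 6014963261388 + 24503888*√6 ≈ 6.0150e+12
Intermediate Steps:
a(L, N) = √2*√L (a(L, N) = √(2*L) = √2*√L)
D(Y, P) = -36 + 9*P
Z(f) = -485 + 2*f (Z(f) = 2*f - 485 = -485 + 2*f)
b = -974661 - 4*√6 (b = 3 + (-975149 - (-485 + 2*(√2*√12))) = 3 + (-975149 - (-485 + 2*(√2*(2*√3)))) = 3 + (-975149 - (-485 + 2*(2*√6))) = 3 + (-975149 - (-485 + 4*√6)) = 3 + (-975149 + (485 - 4*√6)) = 3 + (-974664 - 4*√6) = -974661 - 4*√6 ≈ -9.7467e+5)
(-4355205 - 1770767)*(D(-1975, -798) + b) = (-4355205 - 1770767)*((-36 + 9*(-798)) + (-974661 - 4*√6)) = -6125972*((-36 - 7182) + (-974661 - 4*√6)) = -6125972*(-7218 + (-974661 - 4*√6)) = -6125972*(-981879 - 4*√6) = 6014963261388 + 24503888*√6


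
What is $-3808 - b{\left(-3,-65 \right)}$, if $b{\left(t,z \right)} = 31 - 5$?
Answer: $-3834$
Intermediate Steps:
$b{\left(t,z \right)} = 26$
$-3808 - b{\left(-3,-65 \right)} = -3808 - 26 = -3834$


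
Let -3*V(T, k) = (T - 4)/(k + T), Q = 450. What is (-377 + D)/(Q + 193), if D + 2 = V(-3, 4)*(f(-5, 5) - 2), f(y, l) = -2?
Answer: -1165/1929 ≈ -0.60394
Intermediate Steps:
V(T, k) = -(-4 + T)/(3*(T + k)) (V(T, k) = -(T - 4)/(3*(k + T)) = -(-4 + T)/(3*(T + k)))
D = -34/3 (D = -2 + ((4 - 1*(-3))/(3*(-3 + 4)))*(-2 - 2) = -2 + ((⅓)*(4 + 3)/1)*(-4) = -2 + ((⅓)*1*7)*(-4) = -2 + (7/3)*(-4) = -2 - 28/3 = -34/3 ≈ -11.333)
(-377 + D)/(Q + 193) = (-377 - 34/3)/(450 + 193) = -1165/3/643 = -1165/3*1/643 = -1165/1929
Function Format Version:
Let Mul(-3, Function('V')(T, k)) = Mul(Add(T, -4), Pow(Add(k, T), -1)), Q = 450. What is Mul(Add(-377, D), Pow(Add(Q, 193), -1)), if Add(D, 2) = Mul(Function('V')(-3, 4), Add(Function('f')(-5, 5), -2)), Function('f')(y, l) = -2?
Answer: Rational(-1165, 1929) ≈ -0.60394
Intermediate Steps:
Function('V')(T, k) = Mul(Rational(-1, 3), Pow(Add(T, k), -1), Add(-4, T)) (Function('V')(T, k) = Mul(Rational(-1, 3), Mul(Add(T, -4), Pow(Add(k, T), -1))) = Mul(Rational(-1, 3), Mul(Add(-4, T), Pow(Add(T, k), -1))) = Mul(Rational(-1, 3), Mul(Pow(Add(T, k), -1), Add(-4, T))) = Mul(Rational(-1, 3), Pow(Add(T, k), -1), Add(-4, T)))
D = Rational(-34, 3) (D = Add(-2, Mul(Mul(Rational(1, 3), Pow(Add(-3, 4), -1), Add(4, Mul(-1, -3))), Add(-2, -2))) = Add(-2, Mul(Mul(Rational(1, 3), Pow(1, -1), Add(4, 3)), -4)) = Add(-2, Mul(Mul(Rational(1, 3), 1, 7), -4)) = Add(-2, Mul(Rational(7, 3), -4)) = Add(-2, Rational(-28, 3)) = Rational(-34, 3) ≈ -11.333)
Mul(Add(-377, D), Pow(Add(Q, 193), -1)) = Mul(Add(-377, Rational(-34, 3)), Pow(Add(450, 193), -1)) = Mul(Rational(-1165, 3), Pow(643, -1)) = Mul(Rational(-1165, 3), Rational(1, 643)) = Rational(-1165, 1929)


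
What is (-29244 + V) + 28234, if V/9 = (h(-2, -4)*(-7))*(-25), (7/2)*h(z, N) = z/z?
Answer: -560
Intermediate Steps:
h(z, N) = 2/7 (h(z, N) = 2*(z/z)/7 = (2/7)*1 = 2/7)
V = 450 (V = 9*(((2/7)*(-7))*(-25)) = 9*(-2*(-25)) = 9*50 = 450)
(-29244 + V) + 28234 = (-29244 + 450) + 28234 = -28794 + 28234 = -560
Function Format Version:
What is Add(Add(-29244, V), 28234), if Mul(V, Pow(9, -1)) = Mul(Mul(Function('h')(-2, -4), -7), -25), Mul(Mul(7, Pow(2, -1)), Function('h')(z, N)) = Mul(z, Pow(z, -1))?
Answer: -560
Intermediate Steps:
Function('h')(z, N) = Rational(2, 7) (Function('h')(z, N) = Mul(Rational(2, 7), Mul(z, Pow(z, -1))) = Mul(Rational(2, 7), 1) = Rational(2, 7))
V = 450 (V = Mul(9, Mul(Mul(Rational(2, 7), -7), -25)) = Mul(9, Mul(-2, -25)) = Mul(9, 50) = 450)
Add(Add(-29244, V), 28234) = Add(Add(-29244, 450), 28234) = Add(-28794, 28234) = -560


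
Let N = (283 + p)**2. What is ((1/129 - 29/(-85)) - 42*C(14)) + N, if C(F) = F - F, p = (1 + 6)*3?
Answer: 1013345266/10965 ≈ 92416.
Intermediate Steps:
p = 21 (p = 7*3 = 21)
N = 92416 (N = (283 + 21)**2 = 304**2 = 92416)
C(F) = 0
((1/129 - 29/(-85)) - 42*C(14)) + N = ((1/129 - 29/(-85)) - 42*0) + 92416 = ((1*(1/129) - 29*(-1/85)) + 0) + 92416 = ((1/129 + 29/85) + 0) + 92416 = (3826/10965 + 0) + 92416 = 3826/10965 + 92416 = 1013345266/10965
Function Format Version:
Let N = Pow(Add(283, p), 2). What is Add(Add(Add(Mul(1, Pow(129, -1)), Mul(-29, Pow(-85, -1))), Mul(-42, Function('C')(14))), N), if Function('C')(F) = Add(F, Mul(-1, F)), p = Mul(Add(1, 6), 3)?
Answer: Rational(1013345266, 10965) ≈ 92416.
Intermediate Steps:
p = 21 (p = Mul(7, 3) = 21)
N = 92416 (N = Pow(Add(283, 21), 2) = Pow(304, 2) = 92416)
Function('C')(F) = 0
Add(Add(Add(Mul(1, Pow(129, -1)), Mul(-29, Pow(-85, -1))), Mul(-42, Function('C')(14))), N) = Add(Add(Add(Mul(1, Pow(129, -1)), Mul(-29, Pow(-85, -1))), Mul(-42, 0)), 92416) = Add(Add(Add(Mul(1, Rational(1, 129)), Mul(-29, Rational(-1, 85))), 0), 92416) = Add(Add(Add(Rational(1, 129), Rational(29, 85)), 0), 92416) = Add(Add(Rational(3826, 10965), 0), 92416) = Add(Rational(3826, 10965), 92416) = Rational(1013345266, 10965)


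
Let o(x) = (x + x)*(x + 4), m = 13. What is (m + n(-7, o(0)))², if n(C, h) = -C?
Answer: 400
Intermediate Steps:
o(x) = 2*x*(4 + x) (o(x) = (2*x)*(4 + x) = 2*x*(4 + x))
(m + n(-7, o(0)))² = (13 - 1*(-7))² = (13 + 7)² = 20² = 400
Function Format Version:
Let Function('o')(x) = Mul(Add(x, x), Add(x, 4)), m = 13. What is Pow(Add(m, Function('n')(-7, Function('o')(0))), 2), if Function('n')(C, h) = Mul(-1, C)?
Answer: 400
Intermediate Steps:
Function('o')(x) = Mul(2, x, Add(4, x)) (Function('o')(x) = Mul(Mul(2, x), Add(4, x)) = Mul(2, x, Add(4, x)))
Pow(Add(m, Function('n')(-7, Function('o')(0))), 2) = Pow(Add(13, Mul(-1, -7)), 2) = Pow(Add(13, 7), 2) = Pow(20, 2) = 400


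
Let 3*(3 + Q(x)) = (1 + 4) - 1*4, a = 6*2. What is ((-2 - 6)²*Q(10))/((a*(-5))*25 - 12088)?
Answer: 128/10191 ≈ 0.012560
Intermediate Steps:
a = 12
Q(x) = -8/3 (Q(x) = -3 + ((1 + 4) - 1*4)/3 = -3 + (5 - 4)/3 = -3 + (⅓)*1 = -3 + ⅓ = -8/3)
((-2 - 6)²*Q(10))/((a*(-5))*25 - 12088) = ((-2 - 6)²*(-8/3))/((12*(-5))*25 - 12088) = ((-8)²*(-8/3))/(-60*25 - 12088) = (64*(-8/3))/(-1500 - 12088) = -512/3/(-13588) = -512/3*(-1/13588) = 128/10191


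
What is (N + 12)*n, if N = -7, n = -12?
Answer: -60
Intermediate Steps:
(N + 12)*n = (-7 + 12)*(-12) = 5*(-12) = -60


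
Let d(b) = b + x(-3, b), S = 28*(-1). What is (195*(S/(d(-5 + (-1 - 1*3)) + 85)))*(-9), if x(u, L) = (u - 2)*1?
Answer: 49140/71 ≈ 692.11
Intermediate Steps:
S = -28
x(u, L) = -2 + u (x(u, L) = (-2 + u)*1 = -2 + u)
d(b) = -5 + b (d(b) = b + (-2 - 3) = b - 5 = -5 + b)
(195*(S/(d(-5 + (-1 - 1*3)) + 85)))*(-9) = (195*(-28/((-5 + (-5 + (-1 - 1*3))) + 85)))*(-9) = (195*(-28/((-5 + (-5 + (-1 - 3))) + 85)))*(-9) = (195*(-28/((-5 + (-5 - 4)) + 85)))*(-9) = (195*(-28/((-5 - 9) + 85)))*(-9) = (195*(-28/(-14 + 85)))*(-9) = (195*(-28/71))*(-9) = -5460/71*(-9) = 49140/71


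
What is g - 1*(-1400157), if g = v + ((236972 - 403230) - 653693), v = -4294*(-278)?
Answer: 1773938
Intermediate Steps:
v = 1193732
g = 373781 (g = 1193732 + ((236972 - 403230) - 653693) = 1193732 + (-166258 - 653693) = 1193732 - 819951 = 373781)
g - 1*(-1400157) = 373781 - 1*(-1400157) = 373781 + 1400157 = 1773938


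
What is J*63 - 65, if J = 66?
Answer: 4093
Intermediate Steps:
J*63 - 65 = 66*63 - 65 = 4158 - 65 = 4093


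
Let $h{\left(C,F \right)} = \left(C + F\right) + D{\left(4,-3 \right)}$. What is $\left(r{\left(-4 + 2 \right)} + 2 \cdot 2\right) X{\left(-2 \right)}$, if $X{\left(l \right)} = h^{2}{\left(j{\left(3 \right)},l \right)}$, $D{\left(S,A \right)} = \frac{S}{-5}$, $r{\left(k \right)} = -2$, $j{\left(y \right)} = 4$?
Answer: $\frac{72}{25} \approx 2.88$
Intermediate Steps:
$D{\left(S,A \right)} = - \frac{S}{5}$ ($D{\left(S,A \right)} = S \left(- \frac{1}{5}\right) = - \frac{S}{5}$)
$h{\left(C,F \right)} = - \frac{4}{5} + C + F$ ($h{\left(C,F \right)} = \left(C + F\right) - \frac{4}{5} = - \frac{4}{5} + C + F$)
$X{\left(l \right)} = \left(\frac{16}{5} + l\right)^{2}$ ($X{\left(l \right)} = \left(- \frac{4}{5} + 4 + l\right)^{2} = \left(\frac{16}{5} + l\right)^{2}$)
$\left(r{\left(-4 + 2 \right)} + 2 \cdot 2\right) X{\left(-2 \right)} = \left(-2 + 2 \cdot 2\right) \frac{\left(16 + 5 \left(-2\right)\right)^{2}}{25} = \left(-2 + 4\right) \frac{\left(16 - 10\right)^{2}}{25} = 2 \frac{6^{2}}{25} = 2 \cdot \frac{1}{25} \cdot 36 = 2 \cdot \frac{36}{25} = \frac{72}{25}$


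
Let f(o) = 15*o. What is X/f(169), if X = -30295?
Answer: -6059/507 ≈ -11.951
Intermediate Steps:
X/f(169) = -30295/(15*169) = -30295/2535 = -30295*1/2535 = -6059/507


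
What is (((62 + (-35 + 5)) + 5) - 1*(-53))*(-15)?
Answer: -1350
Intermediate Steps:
(((62 + (-35 + 5)) + 5) - 1*(-53))*(-15) = (((62 - 30) + 5) + 53)*(-15) = ((32 + 5) + 53)*(-15) = (37 + 53)*(-15) = 90*(-15) = -1350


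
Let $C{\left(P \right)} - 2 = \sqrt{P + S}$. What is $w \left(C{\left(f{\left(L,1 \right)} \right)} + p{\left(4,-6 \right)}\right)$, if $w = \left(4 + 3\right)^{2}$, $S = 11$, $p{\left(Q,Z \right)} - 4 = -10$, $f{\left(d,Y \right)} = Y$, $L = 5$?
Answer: $-196 + 98 \sqrt{3} \approx -26.259$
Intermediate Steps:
$p{\left(Q,Z \right)} = -6$ ($p{\left(Q,Z \right)} = 4 - 10 = -6$)
$C{\left(P \right)} = 2 + \sqrt{11 + P}$ ($C{\left(P \right)} = 2 + \sqrt{P + 11} = 2 + \sqrt{11 + P}$)
$w = 49$ ($w = 7^{2} = 49$)
$w \left(C{\left(f{\left(L,1 \right)} \right)} + p{\left(4,-6 \right)}\right) = 49 \left(\left(2 + \sqrt{11 + 1}\right) - 6\right) = 49 \left(\left(2 + \sqrt{12}\right) - 6\right) = 49 \left(\left(2 + 2 \sqrt{3}\right) - 6\right) = 49 \left(-4 + 2 \sqrt{3}\right) = -196 + 98 \sqrt{3}$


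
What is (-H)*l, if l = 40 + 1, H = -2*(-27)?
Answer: -2214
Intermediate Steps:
H = 54
l = 41
(-H)*l = -1*54*41 = -54*41 = -2214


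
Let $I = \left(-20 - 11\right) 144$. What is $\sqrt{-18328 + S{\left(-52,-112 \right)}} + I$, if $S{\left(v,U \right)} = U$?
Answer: $-4464 + 2 i \sqrt{4610} \approx -4464.0 + 135.79 i$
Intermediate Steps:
$I = -4464$ ($I = \left(-20 - 11\right) 144 = \left(-31\right) 144 = -4464$)
$\sqrt{-18328 + S{\left(-52,-112 \right)}} + I = \sqrt{-18328 - 112} - 4464 = \sqrt{-18440} - 4464 = 2 i \sqrt{4610} - 4464 = -4464 + 2 i \sqrt{4610}$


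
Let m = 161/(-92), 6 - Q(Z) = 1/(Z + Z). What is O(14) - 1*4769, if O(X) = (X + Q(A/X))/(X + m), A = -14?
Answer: -233599/49 ≈ -4767.3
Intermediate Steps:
Q(Z) = 6 - 1/(2*Z) (Q(Z) = 6 - 1/(Z + Z) = 6 - 1/(2*Z))
m = -7/4 (m = 161*(-1/92) = -7/4 ≈ -1.7500)
O(X) = (6 + 29*X/28)/(-7/4 + X) (O(X) = (X + (6 - (-X/14)/2))/(X - 7/4) = (X + (6 - (-1)*X/28))/(-7/4 + X) = (X + (6 + X/28))/(-7/4 + X) = (6 + 29*X/28)/(-7/4 + X))
O(14) - 1*4769 = (168 + 29*14)/(7*(-7 + 4*14)) - 1*4769 = (168 + 406)/(7*(-7 + 56)) - 4769 = (⅐)*574/49 - 4769 = (⅐)*(1/49)*574 - 4769 = 82/49 - 4769 = -233599/49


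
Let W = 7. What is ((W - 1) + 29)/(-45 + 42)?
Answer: -35/3 ≈ -11.667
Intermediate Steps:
((W - 1) + 29)/(-45 + 42) = ((7 - 1) + 29)/(-45 + 42) = (6 + 29)/(-3) = 35*(-⅓) = -35/3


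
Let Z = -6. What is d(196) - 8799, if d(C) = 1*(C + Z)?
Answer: -8609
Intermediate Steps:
d(C) = -6 + C (d(C) = 1*(C - 6) = 1*(-6 + C) = -6 + C)
d(196) - 8799 = (-6 + 196) - 8799 = 190 - 8799 = -8609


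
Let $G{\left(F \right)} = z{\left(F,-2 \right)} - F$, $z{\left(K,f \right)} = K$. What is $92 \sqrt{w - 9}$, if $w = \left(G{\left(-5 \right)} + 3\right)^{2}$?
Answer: $0$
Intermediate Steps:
$G{\left(F \right)} = 0$ ($G{\left(F \right)} = F - F = 0$)
$w = 9$ ($w = \left(0 + 3\right)^{2} = 3^{2} = 9$)
$92 \sqrt{w - 9} = 92 \sqrt{9 - 9} = 92 \sqrt{0} = 92 \cdot 0 = 0$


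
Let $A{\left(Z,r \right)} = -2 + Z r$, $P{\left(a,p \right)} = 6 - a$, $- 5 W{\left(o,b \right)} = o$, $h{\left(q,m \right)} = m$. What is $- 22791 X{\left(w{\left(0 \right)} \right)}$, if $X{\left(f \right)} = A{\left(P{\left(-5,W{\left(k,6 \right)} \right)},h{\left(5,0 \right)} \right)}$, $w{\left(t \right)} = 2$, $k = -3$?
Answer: $45582$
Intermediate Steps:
$W{\left(o,b \right)} = - \frac{o}{5}$
$X{\left(f \right)} = -2$ ($X{\left(f \right)} = -2 + \left(6 - -5\right) 0 = -2 + \left(6 + 5\right) 0 = -2 + 11 \cdot 0 = -2 + 0 = -2$)
$- 22791 X{\left(w{\left(0 \right)} \right)} = \left(-22791\right) \left(-2\right) = 45582$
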